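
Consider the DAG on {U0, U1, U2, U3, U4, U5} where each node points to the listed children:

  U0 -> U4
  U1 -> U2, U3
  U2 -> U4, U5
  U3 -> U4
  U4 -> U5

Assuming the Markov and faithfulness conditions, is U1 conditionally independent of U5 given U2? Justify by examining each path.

We examine all 4 paths between U1 and U5:
Path 1: U1 → U3 → U4 → U5
  U3 is a chain and U3 is not conditioned on; U4 is a chain and U4 is not conditioned on — no node blocks this path, so it is active.
Path 2: U1 → U3 → U4 ← U2 → U5
  U4 is a collider here and neither U4 nor any of its descendants is conditioned on, so the collider stays closed — the path is blocked at U4.
Path 3: U1 → U2 → U5
  U2 is a chain here and U2 is conditioned on, so the path is blocked at U2.
Path 4: U1 → U2 → U4 → U5
  U2 is a chain here and U2 is conditioned on, so the path is blocked at U2.
Because an active path exists, U1 and U5 are not d-separated.

No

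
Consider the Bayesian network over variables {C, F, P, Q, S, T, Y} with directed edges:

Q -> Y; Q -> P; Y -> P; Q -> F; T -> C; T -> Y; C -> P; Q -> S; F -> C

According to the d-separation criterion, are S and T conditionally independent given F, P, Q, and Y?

There are 6 undirected paths between S and T; checking each against the conditioning set {F, P, Q, Y}:
Path 1: S ← Q → F → C ← T
  Q is a fork here and Q is conditioned on, so the path is blocked at Q.
Path 2: S ← Q → F → C → P ← Y ← T
  Q is a fork here and Q is conditioned on, so the path is blocked at Q.
Path 3: S ← Q → Y ← T
  Q is a fork here and Q is conditioned on, so the path is blocked at Q.
Path 4: S ← Q → Y → P ← C ← T
  Q is a fork here and Q is conditioned on, so the path is blocked at Q.
Path 5: S ← Q → P ← Y ← T
  Q is a fork here and Q is conditioned on, so the path is blocked at Q.
Path 6: S ← Q → P ← C ← T
  Q is a fork here and Q is conditioned on, so the path is blocked at Q.
All paths are blocked; S ⊥ T | {F, P, Q, Y} holds.

Yes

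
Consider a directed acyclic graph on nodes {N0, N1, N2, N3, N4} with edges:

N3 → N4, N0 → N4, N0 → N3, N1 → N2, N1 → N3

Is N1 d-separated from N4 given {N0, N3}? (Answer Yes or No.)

2 paths connect N1 and N4; each must be blocked for d-separation to hold:
Path 1: N1 → N3 ← N0 → N4
  N0 is a fork here and N0 is conditioned on, so the path is blocked at N0.
Path 2: N1 → N3 → N4
  N3 is a chain here and N3 is conditioned on, so the path is blocked at N3.
All paths are blocked; N1 ⊥ N4 | {N0, N3} holds.

Yes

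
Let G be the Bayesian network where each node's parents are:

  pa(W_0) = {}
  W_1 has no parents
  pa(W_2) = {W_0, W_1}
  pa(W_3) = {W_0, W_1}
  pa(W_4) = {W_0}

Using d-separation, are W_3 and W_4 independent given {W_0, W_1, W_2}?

Yes — W_3 and W_4 are d-separated given {W_0, W_1, W_2}.

2 paths connect W_3 and W_4; each must be blocked for d-separation to hold:
  1. W_3 ← W_0 → W_4 — W_0:fork[blocks] ⇒ blocked
  2. W_3 ← W_1 → W_2 ← W_0 → W_4 — W_1:fork[blocks]; W_2:collider[open]; W_0:fork[blocks] ⇒ blocked
Every path is blocked, so W_3 and W_4 are d-separated given {W_0, W_1, W_2}.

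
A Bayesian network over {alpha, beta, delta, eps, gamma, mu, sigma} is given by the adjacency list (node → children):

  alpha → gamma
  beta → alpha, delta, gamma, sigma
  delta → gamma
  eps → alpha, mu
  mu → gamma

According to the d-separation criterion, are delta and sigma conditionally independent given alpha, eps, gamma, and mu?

4 paths connect delta and sigma; each must be blocked for d-separation to hold:
Path 1: delta → gamma ← beta → sigma
  gamma is a collider and gamma is conditioned on, which opens it; beta is a fork and beta is not conditioned on — no node blocks this path, so it is active.
Path 2: delta → gamma ← mu ← eps → alpha ← beta → sigma
  mu is a chain here and mu is conditioned on, so the path is blocked at mu.
Path 3: delta → gamma ← alpha ← beta → sigma
  alpha is a chain here and alpha is conditioned on, so the path is blocked at alpha.
Path 4: delta ← beta → sigma
  beta is a fork and beta is not conditioned on — no node blocks this path, so it is active.
Because an active path exists, delta and sigma are not d-separated.

No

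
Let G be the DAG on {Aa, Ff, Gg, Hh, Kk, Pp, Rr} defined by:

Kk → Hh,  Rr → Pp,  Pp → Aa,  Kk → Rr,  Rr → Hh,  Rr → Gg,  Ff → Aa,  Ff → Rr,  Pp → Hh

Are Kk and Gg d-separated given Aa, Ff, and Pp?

There are 4 undirected paths between Kk and Gg; checking each against the conditioning set {Aa, Ff, Pp}:
Path 1: Kk → Rr → Gg
  Rr is a chain and Rr is not conditioned on — no node blocks this path, so it is active.
Path 2: Kk → Hh ← Rr → Gg
  Hh is a collider here and neither Hh nor any of its descendants is conditioned on, so the collider stays closed — the path is blocked at Hh.
Path 3: Kk → Hh ← Pp ← Rr → Gg
  Hh is a collider here and neither Hh nor any of its descendants is conditioned on, so the collider stays closed — the path is blocked at Hh.
Path 4: Kk → Hh ← Pp → Aa ← Ff → Rr → Gg
  Hh is a collider here and neither Hh nor any of its descendants is conditioned on, so the collider stays closed — the path is blocked at Hh.
At least one path is unblocked, so d-separation fails.

No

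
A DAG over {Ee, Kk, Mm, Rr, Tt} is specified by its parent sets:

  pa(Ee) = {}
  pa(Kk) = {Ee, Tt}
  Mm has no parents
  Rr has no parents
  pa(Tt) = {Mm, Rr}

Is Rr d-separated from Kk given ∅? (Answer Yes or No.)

The only undirected path from Rr to Kk is:
Path 1: Rr → Tt → Kk
  Tt is a chain and Tt is not conditioned on — no node blocks this path, so it is active.
Since the path Rr → Tt → Kk is active, Rr and Kk are not d-separated given ∅.

No — Rr and Kk are not d-separated given ∅.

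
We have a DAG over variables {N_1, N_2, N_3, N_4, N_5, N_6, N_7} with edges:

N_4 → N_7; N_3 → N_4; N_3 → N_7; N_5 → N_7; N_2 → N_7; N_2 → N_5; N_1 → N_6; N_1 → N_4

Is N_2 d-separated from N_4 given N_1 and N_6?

Yes — N_2 and N_4 are d-separated given {N_1, N_6}.

Enumerating the 4 paths from N_2 to N_4 and testing each for blocking by {N_1, N_6}:
Path 1: N_2 → N_5 → N_7 ← N_3 → N_4
  N_7 is a collider here and neither N_7 nor any of its descendants is conditioned on, so the collider stays closed — the path is blocked at N_7.
Path 2: N_2 → N_5 → N_7 ← N_4
  N_7 is a collider here and neither N_7 nor any of its descendants is conditioned on, so the collider stays closed — the path is blocked at N_7.
Path 3: N_2 → N_7 ← N_3 → N_4
  N_7 is a collider here and neither N_7 nor any of its descendants is conditioned on, so the collider stays closed — the path is blocked at N_7.
Path 4: N_2 → N_7 ← N_4
  N_7 is a collider here and neither N_7 nor any of its descendants is conditioned on, so the collider stays closed — the path is blocked at N_7.
Every path is blocked, so N_2 and N_4 are d-separated given {N_1, N_6}.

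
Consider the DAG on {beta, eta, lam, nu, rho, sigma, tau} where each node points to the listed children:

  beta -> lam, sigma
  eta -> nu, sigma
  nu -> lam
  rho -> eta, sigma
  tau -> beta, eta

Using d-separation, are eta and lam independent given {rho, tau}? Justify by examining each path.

No

We examine all 4 paths between eta and lam:
Path 1: eta → nu → lam
  nu is a chain and nu is not conditioned on — no node blocks this path, so it is active.
Path 2: eta ← rho → sigma ← beta → lam
  rho is a fork here and rho is conditioned on, so the path is blocked at rho.
Path 3: eta → sigma ← beta → lam
  sigma is a collider here and neither sigma nor any of its descendants is conditioned on, so the collider stays closed — the path is blocked at sigma.
Path 4: eta ← tau → beta → lam
  tau is a fork here and tau is conditioned on, so the path is blocked at tau.
Since the path eta → nu → lam is active, eta and lam are not d-separated given {rho, tau}.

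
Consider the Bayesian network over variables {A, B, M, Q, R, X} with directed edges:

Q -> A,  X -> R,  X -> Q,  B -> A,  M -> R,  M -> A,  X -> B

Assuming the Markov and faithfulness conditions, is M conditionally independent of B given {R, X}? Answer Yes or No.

We examine all 4 paths between M and B:
Path 1: M → R ← X → B
  X is a fork here and X is conditioned on, so the path is blocked at X.
Path 2: M → R ← X → Q → A ← B
  X is a fork here and X is conditioned on, so the path is blocked at X.
Path 3: M → A ← B
  A is a collider here and neither A nor any of its descendants is conditioned on, so the collider stays closed — the path is blocked at A.
Path 4: M → A ← Q ← X → B
  A is a collider here and neither A nor any of its descendants is conditioned on, so the collider stays closed — the path is blocked at A.
All paths are blocked; M ⊥ B | {R, X} holds.

Yes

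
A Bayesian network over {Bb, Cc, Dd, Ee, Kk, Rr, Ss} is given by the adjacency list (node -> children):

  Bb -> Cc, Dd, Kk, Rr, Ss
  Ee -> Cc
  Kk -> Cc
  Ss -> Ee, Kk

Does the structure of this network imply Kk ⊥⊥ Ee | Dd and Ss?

There are 6 undirected paths between Kk and Ee; checking each against the conditioning set {Dd, Ss}:
  1. Kk → Cc ← Ee — Cc:collider[blocks] ⇒ blocked
  2. Kk → Cc ← Bb → Ss → Ee — Cc:collider[blocks]; Bb:fork[open]; Ss:chain[blocks] ⇒ blocked
  3. Kk ← Bb → Cc ← Ee — Bb:fork[open]; Cc:collider[blocks] ⇒ blocked
  4. Kk ← Bb → Ss → Ee — Bb:fork[open]; Ss:chain[blocks] ⇒ blocked
  5. Kk ← Ss → Ee — Ss:fork[blocks] ⇒ blocked
  6. Kk ← Ss ← Bb → Cc ← Ee — Ss:chain[blocks]; Bb:fork[open]; Cc:collider[blocks] ⇒ blocked
Every path is blocked, so Kk and Ee are d-separated given {Dd, Ss}.

Yes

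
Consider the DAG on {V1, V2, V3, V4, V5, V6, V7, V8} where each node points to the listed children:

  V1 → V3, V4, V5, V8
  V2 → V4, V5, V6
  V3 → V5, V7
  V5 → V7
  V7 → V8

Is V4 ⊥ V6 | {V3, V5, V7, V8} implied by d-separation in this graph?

No

6 paths connect V4 and V6; each must be blocked for d-separation to hold:
Path 1: V4 ← V1 → V5 ← V2 → V6
  V1 is a fork and V1 is not conditioned on; V5 is a collider and V5 is conditioned on, which opens it; V2 is a fork and V2 is not conditioned on — no node blocks this path, so it is active.
Path 2: V4 ← V1 → V3 → V5 ← V2 → V6
  V3 is a chain here and V3 is conditioned on, so the path is blocked at V3.
Path 3: V4 ← V1 → V3 → V7 ← V5 ← V2 → V6
  V3 is a chain here and V3 is conditioned on, so the path is blocked at V3.
Path 4: V4 ← V1 → V8 ← V7 ← V5 ← V2 → V6
  V7 is a chain here and V7 is conditioned on, so the path is blocked at V7.
Path 5: V4 ← V1 → V8 ← V7 ← V3 → V5 ← V2 → V6
  V7 is a chain here and V7 is conditioned on, so the path is blocked at V7.
Path 6: V4 ← V2 → V6
  V2 is a fork and V2 is not conditioned on — no node blocks this path, so it is active.
At least one path is unblocked, so d-separation fails.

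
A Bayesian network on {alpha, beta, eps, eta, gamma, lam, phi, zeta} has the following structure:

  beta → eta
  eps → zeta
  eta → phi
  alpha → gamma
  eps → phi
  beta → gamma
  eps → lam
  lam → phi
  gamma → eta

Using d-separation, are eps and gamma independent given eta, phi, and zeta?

Yes

We examine all 4 paths between eps and gamma:
Path 1: eps → lam → phi ← eta ← gamma
  eta is a chain here and eta is conditioned on, so the path is blocked at eta.
Path 2: eps → lam → phi ← eta ← beta → gamma
  eta is a chain here and eta is conditioned on, so the path is blocked at eta.
Path 3: eps → phi ← eta ← gamma
  eta is a chain here and eta is conditioned on, so the path is blocked at eta.
Path 4: eps → phi ← eta ← beta → gamma
  eta is a chain here and eta is conditioned on, so the path is blocked at eta.
Since every path is blocked, d-separation holds.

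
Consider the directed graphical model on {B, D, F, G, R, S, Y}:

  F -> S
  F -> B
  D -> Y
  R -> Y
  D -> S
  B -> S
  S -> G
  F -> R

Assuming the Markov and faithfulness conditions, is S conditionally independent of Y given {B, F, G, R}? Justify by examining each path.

We examine all 3 paths between S and Y:
Path 1: S ← D → Y
  D is a fork and D is not conditioned on — no node blocks this path, so it is active.
Path 2: S ← F → R → Y
  F is a fork here and F is conditioned on, so the path is blocked at F.
Path 3: S ← B ← F → R → Y
  B is a chain here and B is conditioned on, so the path is blocked at B.
Because an active path exists, S and Y are not d-separated.

No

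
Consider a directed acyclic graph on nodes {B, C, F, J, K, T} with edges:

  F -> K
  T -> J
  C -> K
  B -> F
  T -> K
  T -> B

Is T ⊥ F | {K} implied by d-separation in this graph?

No — T and F are not d-separated given {K}.

There are 2 undirected paths between T and F; checking each against the conditioning set {K}:
Path 1: T → B → F
  B is a chain and B is not conditioned on — no node blocks this path, so it is active.
Path 2: T → K ← F
  K is a collider and K is conditioned on, which opens it — no node blocks this path, so it is active.
Since the path T → B → F is active, T and F are not d-separated given {K}.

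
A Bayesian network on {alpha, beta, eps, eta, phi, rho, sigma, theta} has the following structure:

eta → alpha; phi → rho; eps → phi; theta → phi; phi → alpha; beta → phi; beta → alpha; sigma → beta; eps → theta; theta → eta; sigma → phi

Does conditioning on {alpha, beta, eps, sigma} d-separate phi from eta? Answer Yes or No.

No

Enumerating the 5 paths from phi to eta and testing each for blocking by {alpha, beta, eps, sigma}:
Path 1: phi → alpha ← eta
  alpha is a collider and alpha is conditioned on, which opens it — no node blocks this path, so it is active.
Path 2: phi ← theta → eta
  theta is a fork and theta is not conditioned on — no node blocks this path, so it is active.
Path 3: phi ← beta → alpha ← eta
  beta is a fork here and beta is conditioned on, so the path is blocked at beta.
Path 4: phi ← eps → theta → eta
  eps is a fork here and eps is conditioned on, so the path is blocked at eps.
Path 5: phi ← sigma → beta → alpha ← eta
  sigma is a fork here and sigma is conditioned on, so the path is blocked at sigma.
Because an active path exists, phi and eta are not d-separated.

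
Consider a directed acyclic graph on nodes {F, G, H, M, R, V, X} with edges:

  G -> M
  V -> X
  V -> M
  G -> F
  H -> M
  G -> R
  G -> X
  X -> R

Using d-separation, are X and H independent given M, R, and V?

No

3 paths connect X and H; each must be blocked for d-separation to hold:
  1. X ← G → M ← H — G:fork[open]; M:collider[open] ⇒ active
  2. X ← V → M ← H — V:fork[blocks]; M:collider[open] ⇒ blocked
  3. X → R ← G → M ← H — R:collider[open]; G:fork[open]; M:collider[open] ⇒ active
Because an active path exists, X and H are not d-separated.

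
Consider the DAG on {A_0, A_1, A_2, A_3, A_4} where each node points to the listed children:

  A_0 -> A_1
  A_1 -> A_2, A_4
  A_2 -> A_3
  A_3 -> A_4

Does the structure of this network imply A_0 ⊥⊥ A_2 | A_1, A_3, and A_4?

Yes

There are 2 undirected paths between A_0 and A_2; checking each against the conditioning set {A_1, A_3, A_4}:
  1. A_0 → A_1 → A_4 ← A_3 ← A_2 — A_1:chain[blocks]; A_4:collider[open]; A_3:chain[blocks] ⇒ blocked
  2. A_0 → A_1 → A_2 — A_1:chain[blocks] ⇒ blocked
Every path is blocked, so A_0 and A_2 are d-separated given {A_1, A_3, A_4}.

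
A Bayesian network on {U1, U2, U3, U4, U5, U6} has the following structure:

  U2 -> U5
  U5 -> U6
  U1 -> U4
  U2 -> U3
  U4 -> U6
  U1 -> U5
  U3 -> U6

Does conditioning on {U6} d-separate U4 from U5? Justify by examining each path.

We examine all 3 paths between U4 and U5:
  1. U4 ← U1 → U5 — U1:fork[open] ⇒ active
  2. U4 → U6 ← U3 ← U2 → U5 — U6:collider[open]; U3:chain[open]; U2:fork[open] ⇒ active
  3. U4 → U6 ← U5 — U6:collider[open] ⇒ active
Because an active path exists, U4 and U5 are not d-separated.

No — U4 and U5 are not d-separated given {U6}.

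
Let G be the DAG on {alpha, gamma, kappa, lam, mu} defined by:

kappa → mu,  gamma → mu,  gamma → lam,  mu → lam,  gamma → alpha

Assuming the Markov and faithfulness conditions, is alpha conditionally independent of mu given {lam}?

No

Enumerating the 2 paths from alpha to mu and testing each for blocking by {lam}:
Path 1: alpha ← gamma → lam ← mu
  gamma is a fork and gamma is not conditioned on; lam is a collider and lam is conditioned on, which opens it — no node blocks this path, so it is active.
Path 2: alpha ← gamma → mu
  gamma is a fork and gamma is not conditioned on — no node blocks this path, so it is active.
Because an active path exists, alpha and mu are not d-separated.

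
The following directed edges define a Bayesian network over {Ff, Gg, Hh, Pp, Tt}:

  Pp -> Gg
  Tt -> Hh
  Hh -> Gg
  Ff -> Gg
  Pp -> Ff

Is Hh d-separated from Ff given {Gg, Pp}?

No — Hh and Ff are not d-separated given {Gg, Pp}.

There are 2 undirected paths between Hh and Ff; checking each against the conditioning set {Gg, Pp}:
Path 1: Hh → Gg ← Pp → Ff
  Pp is a fork here and Pp is conditioned on, so the path is blocked at Pp.
Path 2: Hh → Gg ← Ff
  Gg is a collider and Gg is conditioned on, which opens it — no node blocks this path, so it is active.
At least one path is unblocked, so d-separation fails.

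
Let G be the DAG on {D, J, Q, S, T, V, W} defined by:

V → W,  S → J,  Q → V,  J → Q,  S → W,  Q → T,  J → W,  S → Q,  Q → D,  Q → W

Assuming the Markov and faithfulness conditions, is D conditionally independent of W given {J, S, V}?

Enumerating the 6 paths from D to W and testing each for blocking by {J, S, V}:
Path 1: D ← Q ← S → J → W
  S is a fork here and S is conditioned on, so the path is blocked at S.
Path 2: D ← Q ← S → W
  S is a fork here and S is conditioned on, so the path is blocked at S.
Path 3: D ← Q ← J ← S → W
  J is a chain here and J is conditioned on, so the path is blocked at J.
Path 4: D ← Q ← J → W
  J is a fork here and J is conditioned on, so the path is blocked at J.
Path 5: D ← Q → W
  Q is a fork and Q is not conditioned on — no node blocks this path, so it is active.
Path 6: D ← Q → V → W
  V is a chain here and V is conditioned on, so the path is blocked at V.
At least one path is unblocked, so d-separation fails.

No — D and W are not d-separated given {J, S, V}.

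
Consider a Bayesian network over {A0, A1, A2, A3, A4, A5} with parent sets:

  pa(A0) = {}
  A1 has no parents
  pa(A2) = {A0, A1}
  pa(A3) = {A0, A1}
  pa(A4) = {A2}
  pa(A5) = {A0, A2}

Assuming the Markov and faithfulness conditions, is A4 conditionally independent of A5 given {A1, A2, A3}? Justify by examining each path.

Yes

There are 3 undirected paths between A4 and A5; checking each against the conditioning set {A1, A2, A3}:
Path 1: A4 ← A2 → A5
  A2 is a fork here and A2 is conditioned on, so the path is blocked at A2.
Path 2: A4 ← A2 ← A0 → A5
  A2 is a chain here and A2 is conditioned on, so the path is blocked at A2.
Path 3: A4 ← A2 ← A1 → A3 ← A0 → A5
  A2 is a chain here and A2 is conditioned on, so the path is blocked at A2.
Every path is blocked, so A4 and A5 are d-separated given {A1, A2, A3}.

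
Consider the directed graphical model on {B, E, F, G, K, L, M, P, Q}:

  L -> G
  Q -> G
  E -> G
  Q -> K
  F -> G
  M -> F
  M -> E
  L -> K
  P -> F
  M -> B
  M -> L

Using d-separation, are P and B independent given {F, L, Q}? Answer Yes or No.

4 paths connect P and B; each must be blocked for d-separation to hold:
Path 1: P → F → G ← L ← M → B
  F is a chain here and F is conditioned on, so the path is blocked at F.
Path 2: P → F → G ← Q → K ← L ← M → B
  F is a chain here and F is conditioned on, so the path is blocked at F.
Path 3: P → F → G ← E ← M → B
  F is a chain here and F is conditioned on, so the path is blocked at F.
Path 4: P → F ← M → B
  F is a collider and F is conditioned on, which opens it; M is a fork and M is not conditioned on — no node blocks this path, so it is active.
Because an active path exists, P and B are not d-separated.

No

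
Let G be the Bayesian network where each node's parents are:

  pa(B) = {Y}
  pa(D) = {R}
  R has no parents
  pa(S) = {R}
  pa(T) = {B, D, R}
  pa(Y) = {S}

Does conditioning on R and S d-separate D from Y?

Yes

There are 4 undirected paths between D and Y; checking each against the conditioning set {R, S}:
Path 1: D → T ← B ← Y
  T is a collider here and neither T nor any of its descendants is conditioned on, so the collider stays closed — the path is blocked at T.
Path 2: D → T ← R → S → Y
  T is a collider here and neither T nor any of its descendants is conditioned on, so the collider stays closed — the path is blocked at T.
Path 3: D ← R → T ← B ← Y
  R is a fork here and R is conditioned on, so the path is blocked at R.
Path 4: D ← R → S → Y
  R is a fork here and R is conditioned on, so the path is blocked at R.
All paths are blocked; D ⊥ Y | {R, S} holds.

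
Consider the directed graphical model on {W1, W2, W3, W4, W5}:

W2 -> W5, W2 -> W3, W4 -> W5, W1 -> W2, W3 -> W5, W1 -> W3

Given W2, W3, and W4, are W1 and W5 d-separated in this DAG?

We examine all 4 paths between W1 and W5:
  1. W1 → W3 ← W2 → W5 — W3:collider[open]; W2:fork[blocks] ⇒ blocked
  2. W1 → W3 → W5 — W3:chain[blocks] ⇒ blocked
  3. W1 → W2 → W3 → W5 — W2:chain[blocks]; W3:chain[blocks] ⇒ blocked
  4. W1 → W2 → W5 — W2:chain[blocks] ⇒ blocked
All paths are blocked; W1 ⊥ W5 | {W2, W3, W4} holds.

Yes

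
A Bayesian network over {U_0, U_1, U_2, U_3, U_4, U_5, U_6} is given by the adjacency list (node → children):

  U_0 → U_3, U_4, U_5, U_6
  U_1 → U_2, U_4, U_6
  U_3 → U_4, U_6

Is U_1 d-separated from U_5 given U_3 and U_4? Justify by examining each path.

No — U_1 and U_5 are not d-separated given {U_3, U_4}.

Enumerating the 6 paths from U_1 to U_5 and testing each for blocking by {U_3, U_4}:
Path 1: U_1 → U_4 ← U_3 → U_6 ← U_0 → U_5
  U_3 is a fork here and U_3 is conditioned on, so the path is blocked at U_3.
Path 2: U_1 → U_4 ← U_3 ← U_0 → U_5
  U_3 is a chain here and U_3 is conditioned on, so the path is blocked at U_3.
Path 3: U_1 → U_4 ← U_0 → U_5
  U_4 is a collider and U_4 is conditioned on, which opens it; U_0 is a fork and U_0 is not conditioned on — no node blocks this path, so it is active.
Path 4: U_1 → U_6 ← U_3 → U_4 ← U_0 → U_5
  U_6 is a collider here and neither U_6 nor any of its descendants is conditioned on, so the collider stays closed — the path is blocked at U_6.
Path 5: U_1 → U_6 ← U_3 ← U_0 → U_5
  U_6 is a collider here and neither U_6 nor any of its descendants is conditioned on, so the collider stays closed — the path is blocked at U_6.
Path 6: U_1 → U_6 ← U_0 → U_5
  U_6 is a collider here and neither U_6 nor any of its descendants is conditioned on, so the collider stays closed — the path is blocked at U_6.
Because an active path exists, U_1 and U_5 are not d-separated.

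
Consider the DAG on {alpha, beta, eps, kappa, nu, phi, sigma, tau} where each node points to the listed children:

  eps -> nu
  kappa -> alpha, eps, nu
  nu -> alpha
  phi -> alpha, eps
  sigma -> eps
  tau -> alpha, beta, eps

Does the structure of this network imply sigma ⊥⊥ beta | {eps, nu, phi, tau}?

Yes — sigma and beta are d-separated given {eps, nu, phi, tau}.

We examine all 6 paths between sigma and beta:
Path 1: sigma → eps → nu → alpha ← tau → beta
  eps is a chain here and eps is conditioned on, so the path is blocked at eps.
Path 2: sigma → eps → nu ← kappa → alpha ← tau → beta
  eps is a chain here and eps is conditioned on, so the path is blocked at eps.
Path 3: sigma → eps ← kappa → alpha ← tau → beta
  alpha is a collider here and neither alpha nor any of its descendants is conditioned on, so the collider stays closed — the path is blocked at alpha.
Path 4: sigma → eps ← kappa → nu → alpha ← tau → beta
  nu is a chain here and nu is conditioned on, so the path is blocked at nu.
Path 5: sigma → eps ← tau → beta
  tau is a fork here and tau is conditioned on, so the path is blocked at tau.
Path 6: sigma → eps ← phi → alpha ← tau → beta
  phi is a fork here and phi is conditioned on, so the path is blocked at phi.
Every path is blocked, so sigma and beta are d-separated given {eps, nu, phi, tau}.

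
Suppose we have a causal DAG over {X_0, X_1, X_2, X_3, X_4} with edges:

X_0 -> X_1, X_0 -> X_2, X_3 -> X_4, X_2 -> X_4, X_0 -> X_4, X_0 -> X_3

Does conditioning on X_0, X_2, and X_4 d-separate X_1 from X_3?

3 paths connect X_1 and X_3; each must be blocked for d-separation to hold:
Path 1: X_1 ← X_0 → X_3
  X_0 is a fork here and X_0 is conditioned on, so the path is blocked at X_0.
Path 2: X_1 ← X_0 → X_2 → X_4 ← X_3
  X_0 is a fork here and X_0 is conditioned on, so the path is blocked at X_0.
Path 3: X_1 ← X_0 → X_4 ← X_3
  X_0 is a fork here and X_0 is conditioned on, so the path is blocked at X_0.
Every path is blocked, so X_1 and X_3 are d-separated given {X_0, X_2, X_4}.

Yes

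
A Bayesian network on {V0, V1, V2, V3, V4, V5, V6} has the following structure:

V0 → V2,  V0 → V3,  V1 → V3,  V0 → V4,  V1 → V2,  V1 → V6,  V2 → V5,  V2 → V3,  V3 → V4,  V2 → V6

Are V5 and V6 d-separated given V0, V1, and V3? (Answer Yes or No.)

We examine all 5 paths between V5 and V6:
  1. V5 ← V2 → V6 — V2:fork[open] ⇒ active
  2. V5 ← V2 ← V1 → V6 — V2:chain[open]; V1:fork[blocks] ⇒ blocked
  3. V5 ← V2 ← V0 → V3 ← V1 → V6 — V2:chain[open]; V0:fork[blocks]; V3:collider[open]; V1:fork[blocks] ⇒ blocked
  4. V5 ← V2 ← V0 → V4 ← V3 ← V1 → V6 — V2:chain[open]; V0:fork[blocks]; V4:collider[blocks]; V3:chain[blocks]; V1:fork[blocks] ⇒ blocked
  5. V5 ← V2 → V3 ← V1 → V6 — V2:fork[open]; V3:collider[open]; V1:fork[blocks] ⇒ blocked
Since the path V5 ← V2 → V6 is active, V5 and V6 are not d-separated given {V0, V1, V3}.

No — V5 and V6 are not d-separated given {V0, V1, V3}.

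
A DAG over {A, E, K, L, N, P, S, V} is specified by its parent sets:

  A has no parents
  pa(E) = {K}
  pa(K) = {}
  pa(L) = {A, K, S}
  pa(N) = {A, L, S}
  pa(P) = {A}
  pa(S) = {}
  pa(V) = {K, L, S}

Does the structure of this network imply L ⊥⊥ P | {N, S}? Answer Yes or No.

5 paths connect L and P; each must be blocked for d-separation to hold:
  1. L → V ← S → N ← A → P — V:collider[blocks]; S:fork[blocks]; N:collider[open]; A:fork[open] ⇒ blocked
  2. L ← A → P — A:fork[open] ⇒ active
  3. L ← K → V ← S → N ← A → P — K:fork[open]; V:collider[blocks]; S:fork[blocks]; N:collider[open]; A:fork[open] ⇒ blocked
  4. L → N ← A → P — N:collider[open]; A:fork[open] ⇒ active
  5. L ← S → N ← A → P — S:fork[blocks]; N:collider[open]; A:fork[open] ⇒ blocked
Because an active path exists, L and P are not d-separated.

No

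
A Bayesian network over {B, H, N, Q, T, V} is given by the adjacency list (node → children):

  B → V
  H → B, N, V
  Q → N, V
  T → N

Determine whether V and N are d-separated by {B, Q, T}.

No

3 paths connect V and N; each must be blocked for d-separation to hold:
Path 1: V ← H → N
  H is a fork and H is not conditioned on — no node blocks this path, so it is active.
Path 2: V ← Q → N
  Q is a fork here and Q is conditioned on, so the path is blocked at Q.
Path 3: V ← B ← H → N
  B is a chain here and B is conditioned on, so the path is blocked at B.
Because an active path exists, V and N are not d-separated.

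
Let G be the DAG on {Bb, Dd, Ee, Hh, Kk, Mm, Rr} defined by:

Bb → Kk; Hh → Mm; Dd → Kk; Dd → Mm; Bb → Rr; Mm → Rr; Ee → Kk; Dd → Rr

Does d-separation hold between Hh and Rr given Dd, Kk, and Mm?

There are 3 undirected paths between Hh and Rr; checking each against the conditioning set {Dd, Kk, Mm}:
Path 1: Hh → Mm → Rr
  Mm is a chain here and Mm is conditioned on, so the path is blocked at Mm.
Path 2: Hh → Mm ← Dd → Rr
  Dd is a fork here and Dd is conditioned on, so the path is blocked at Dd.
Path 3: Hh → Mm ← Dd → Kk ← Bb → Rr
  Dd is a fork here and Dd is conditioned on, so the path is blocked at Dd.
Every path is blocked, so Hh and Rr are d-separated given {Dd, Kk, Mm}.

Yes — Hh and Rr are d-separated given {Dd, Kk, Mm}.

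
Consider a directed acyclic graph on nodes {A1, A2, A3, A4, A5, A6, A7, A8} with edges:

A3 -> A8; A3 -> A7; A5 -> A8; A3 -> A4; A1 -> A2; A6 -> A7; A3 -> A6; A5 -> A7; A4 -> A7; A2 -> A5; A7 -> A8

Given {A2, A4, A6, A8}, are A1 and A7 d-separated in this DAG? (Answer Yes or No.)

Yes

Enumerating the 5 paths from A1 to A7 and testing each for blocking by {A2, A4, A6, A8}:
Path 1: A1 → A2 → A5 → A8 ← A3 → A4 → A7
  A2 is a chain here and A2 is conditioned on, so the path is blocked at A2.
Path 2: A1 → A2 → A5 → A8 ← A3 → A7
  A2 is a chain here and A2 is conditioned on, so the path is blocked at A2.
Path 3: A1 → A2 → A5 → A8 ← A3 → A6 → A7
  A2 is a chain here and A2 is conditioned on, so the path is blocked at A2.
Path 4: A1 → A2 → A5 → A8 ← A7
  A2 is a chain here and A2 is conditioned on, so the path is blocked at A2.
Path 5: A1 → A2 → A5 → A7
  A2 is a chain here and A2 is conditioned on, so the path is blocked at A2.
All paths are blocked; A1 ⊥ A7 | {A2, A4, A6, A8} holds.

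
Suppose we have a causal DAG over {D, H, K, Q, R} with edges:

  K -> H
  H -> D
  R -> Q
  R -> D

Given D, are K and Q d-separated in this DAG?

No

Only one path connects K and Q:
  1. K → H → D ← R → Q — H:chain[open]; D:collider[open]; R:fork[open] ⇒ active
Since the path K → H → D ← R → Q is active, K and Q are not d-separated given {D}.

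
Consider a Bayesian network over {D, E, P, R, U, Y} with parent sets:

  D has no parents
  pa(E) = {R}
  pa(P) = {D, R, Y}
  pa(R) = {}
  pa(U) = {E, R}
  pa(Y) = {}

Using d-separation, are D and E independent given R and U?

There are 2 undirected paths between D and E; checking each against the conditioning set {R, U}:
Path 1: D → P ← R → E
  P is a collider here and neither P nor any of its descendants is conditioned on, so the collider stays closed — the path is blocked at P.
Path 2: D → P ← R → U ← E
  P is a collider here and neither P nor any of its descendants is conditioned on, so the collider stays closed — the path is blocked at P.
Since every path is blocked, d-separation holds.

Yes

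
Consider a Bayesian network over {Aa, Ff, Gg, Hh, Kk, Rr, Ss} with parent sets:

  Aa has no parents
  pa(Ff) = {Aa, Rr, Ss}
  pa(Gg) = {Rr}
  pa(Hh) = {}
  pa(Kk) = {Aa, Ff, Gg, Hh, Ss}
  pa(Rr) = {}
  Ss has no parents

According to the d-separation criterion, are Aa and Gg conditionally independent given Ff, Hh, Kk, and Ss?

We examine all 6 paths between Aa and Gg:
Path 1: Aa → Ff ← Rr → Gg
  Ff is a collider and Ff is conditioned on, which opens it; Rr is a fork and Rr is not conditioned on — no node blocks this path, so it is active.
Path 2: Aa → Ff ← Ss → Kk ← Gg
  Ss is a fork here and Ss is conditioned on, so the path is blocked at Ss.
Path 3: Aa → Ff → Kk ← Gg
  Ff is a chain here and Ff is conditioned on, so the path is blocked at Ff.
Path 4: Aa → Kk ← Gg
  Kk is a collider and Kk is conditioned on, which opens it — no node blocks this path, so it is active.
Path 5: Aa → Kk ← Ff ← Rr → Gg
  Ff is a chain here and Ff is conditioned on, so the path is blocked at Ff.
Path 6: Aa → Kk ← Ss → Ff ← Rr → Gg
  Ss is a fork here and Ss is conditioned on, so the path is blocked at Ss.
At least one path is unblocked, so d-separation fails.

No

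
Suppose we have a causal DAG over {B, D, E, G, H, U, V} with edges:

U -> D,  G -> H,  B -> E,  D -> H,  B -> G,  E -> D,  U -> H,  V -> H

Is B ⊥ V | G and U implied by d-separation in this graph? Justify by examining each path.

We examine all 3 paths between B and V:
  1. B → E → D → H ← V — E:chain[open]; D:chain[open]; H:collider[blocks] ⇒ blocked
  2. B → E → D ← U → H ← V — E:chain[open]; D:collider[blocks]; U:fork[blocks]; H:collider[blocks] ⇒ blocked
  3. B → G → H ← V — G:chain[blocks]; H:collider[blocks] ⇒ blocked
Every path is blocked, so B and V are d-separated given {G, U}.

Yes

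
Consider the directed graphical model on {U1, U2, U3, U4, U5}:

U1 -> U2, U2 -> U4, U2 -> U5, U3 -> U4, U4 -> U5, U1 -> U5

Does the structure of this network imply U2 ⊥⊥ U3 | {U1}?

Yes — U2 and U3 are d-separated given {U1}.

We examine all 3 paths between U2 and U3:
Path 1: U2 → U4 ← U3
  U4 is a collider here and neither U4 nor any of its descendants is conditioned on, so the collider stays closed — the path is blocked at U4.
Path 2: U2 ← U1 → U5 ← U4 ← U3
  U1 is a fork here and U1 is conditioned on, so the path is blocked at U1.
Path 3: U2 → U5 ← U4 ← U3
  U5 is a collider here and neither U5 nor any of its descendants is conditioned on, so the collider stays closed — the path is blocked at U5.
Since every path is blocked, d-separation holds.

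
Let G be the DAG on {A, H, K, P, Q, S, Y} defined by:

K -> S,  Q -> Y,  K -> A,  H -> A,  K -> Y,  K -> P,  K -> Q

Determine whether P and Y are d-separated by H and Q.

There are 2 undirected paths between P and Y; checking each against the conditioning set {H, Q}:
  1. P ← K → Y — K:fork[open] ⇒ active
  2. P ← K → Q → Y — K:fork[open]; Q:chain[blocks] ⇒ blocked
At least one path is unblocked, so d-separation fails.

No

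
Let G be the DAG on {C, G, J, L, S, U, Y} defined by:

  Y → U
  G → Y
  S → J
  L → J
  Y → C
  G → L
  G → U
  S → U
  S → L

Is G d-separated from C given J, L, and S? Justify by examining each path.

Enumerating the 4 paths from G to C and testing each for blocking by {J, L, S}:
Path 1: G → Y → C
  Y is a chain and Y is not conditioned on — no node blocks this path, so it is active.
Path 2: G → U ← Y → C
  U is a collider here and neither U nor any of its descendants is conditioned on, so the collider stays closed — the path is blocked at U.
Path 3: G → L → J ← S → U ← Y → C
  L is a chain here and L is conditioned on, so the path is blocked at L.
Path 4: G → L ← S → U ← Y → C
  S is a fork here and S is conditioned on, so the path is blocked at S.
At least one path is unblocked, so d-separation fails.

No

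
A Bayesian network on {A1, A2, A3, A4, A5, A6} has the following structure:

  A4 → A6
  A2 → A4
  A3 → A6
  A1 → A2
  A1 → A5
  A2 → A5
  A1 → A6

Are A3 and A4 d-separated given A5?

We examine all 3 paths between A3 and A4:
Path 1: A3 → A6 ← A1 → A2 → A4
  A6 is a collider here and neither A6 nor any of its descendants is conditioned on, so the collider stays closed — the path is blocked at A6.
Path 2: A3 → A6 ← A1 → A5 ← A2 → A4
  A6 is a collider here and neither A6 nor any of its descendants is conditioned on, so the collider stays closed — the path is blocked at A6.
Path 3: A3 → A6 ← A4
  A6 is a collider here and neither A6 nor any of its descendants is conditioned on, so the collider stays closed — the path is blocked at A6.
Every path is blocked, so A3 and A4 are d-separated given {A5}.

Yes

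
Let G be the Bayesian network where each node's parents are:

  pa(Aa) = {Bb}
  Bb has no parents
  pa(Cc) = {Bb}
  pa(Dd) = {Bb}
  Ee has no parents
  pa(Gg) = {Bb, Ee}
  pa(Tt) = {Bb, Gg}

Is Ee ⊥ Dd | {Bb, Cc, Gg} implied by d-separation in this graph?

There are 2 undirected paths between Ee and Dd; checking each against the conditioning set {Bb, Cc, Gg}:
  1. Ee → Gg → Tt ← Bb → Dd — Gg:chain[blocks]; Tt:collider[blocks]; Bb:fork[blocks] ⇒ blocked
  2. Ee → Gg ← Bb → Dd — Gg:collider[open]; Bb:fork[blocks] ⇒ blocked
Since every path is blocked, d-separation holds.

Yes — Ee and Dd are d-separated given {Bb, Cc, Gg}.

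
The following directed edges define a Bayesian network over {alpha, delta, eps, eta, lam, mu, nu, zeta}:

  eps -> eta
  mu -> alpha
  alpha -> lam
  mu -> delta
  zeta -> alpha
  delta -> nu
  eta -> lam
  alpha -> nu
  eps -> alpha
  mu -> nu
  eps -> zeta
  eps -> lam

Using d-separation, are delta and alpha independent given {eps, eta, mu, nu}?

4 paths connect delta and alpha; each must be blocked for d-separation to hold:
Path 1: delta → nu ← alpha
  nu is a collider and nu is conditioned on, which opens it — no node blocks this path, so it is active.
Path 2: delta → nu ← mu → alpha
  mu is a fork here and mu is conditioned on, so the path is blocked at mu.
Path 3: delta ← mu → alpha
  mu is a fork here and mu is conditioned on, so the path is blocked at mu.
Path 4: delta ← mu → nu ← alpha
  mu is a fork here and mu is conditioned on, so the path is blocked at mu.
Since the path delta → nu ← alpha is active, delta and alpha are not d-separated given {eps, eta, mu, nu}.

No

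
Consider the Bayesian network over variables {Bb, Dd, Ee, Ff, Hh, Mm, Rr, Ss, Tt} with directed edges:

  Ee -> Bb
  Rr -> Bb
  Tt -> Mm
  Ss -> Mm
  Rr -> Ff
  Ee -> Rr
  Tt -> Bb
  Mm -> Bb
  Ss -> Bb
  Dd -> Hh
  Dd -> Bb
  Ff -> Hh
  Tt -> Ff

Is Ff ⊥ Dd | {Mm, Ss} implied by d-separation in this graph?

Enumerating the 6 paths from Ff to Dd and testing each for blocking by {Mm, Ss}:
Path 1: Ff ← Rr ← Ee → Bb ← Dd
  Bb is a collider here and neither Bb nor any of its descendants is conditioned on, so the collider stays closed — the path is blocked at Bb.
Path 2: Ff ← Rr → Bb ← Dd
  Bb is a collider here and neither Bb nor any of its descendants is conditioned on, so the collider stays closed — the path is blocked at Bb.
Path 3: Ff ← Tt → Mm → Bb ← Dd
  Mm is a chain here and Mm is conditioned on, so the path is blocked at Mm.
Path 4: Ff ← Tt → Mm ← Ss → Bb ← Dd
  Ss is a fork here and Ss is conditioned on, so the path is blocked at Ss.
Path 5: Ff ← Tt → Bb ← Dd
  Bb is a collider here and neither Bb nor any of its descendants is conditioned on, so the collider stays closed — the path is blocked at Bb.
Path 6: Ff → Hh ← Dd
  Hh is a collider here and neither Hh nor any of its descendants is conditioned on, so the collider stays closed — the path is blocked at Hh.
Since every path is blocked, d-separation holds.

Yes — Ff and Dd are d-separated given {Mm, Ss}.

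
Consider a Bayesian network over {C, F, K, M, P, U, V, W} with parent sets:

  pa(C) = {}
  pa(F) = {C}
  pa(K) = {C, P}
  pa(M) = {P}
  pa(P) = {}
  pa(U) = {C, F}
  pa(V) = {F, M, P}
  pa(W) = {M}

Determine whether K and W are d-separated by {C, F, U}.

No — K and W are not d-separated given {C, F, U}.

Enumerating the 6 paths from K to W and testing each for blocking by {C, F, U}:
Path 1: K ← P → M → W
  P is a fork and P is not conditioned on; M is a chain and M is not conditioned on — no node blocks this path, so it is active.
Path 2: K ← P → V ← M → W
  V is a collider here and neither V nor any of its descendants is conditioned on, so the collider stays closed — the path is blocked at V.
Path 3: K ← C → U ← F → V ← M → W
  C is a fork here and C is conditioned on, so the path is blocked at C.
Path 4: K ← C → U ← F → V ← P → M → W
  C is a fork here and C is conditioned on, so the path is blocked at C.
Path 5: K ← C → F → V ← M → W
  C is a fork here and C is conditioned on, so the path is blocked at C.
Path 6: K ← C → F → V ← P → M → W
  C is a fork here and C is conditioned on, so the path is blocked at C.
Because an active path exists, K and W are not d-separated.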